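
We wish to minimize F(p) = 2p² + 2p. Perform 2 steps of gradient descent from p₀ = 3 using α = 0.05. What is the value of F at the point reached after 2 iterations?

9.5352

F′(p) = 4p + 2
p₁ = 3 − 0.05·14 = 2.3
p₂ = 2.3 − 0.05·11.2 = 1.74
F(1.74) = 9.5352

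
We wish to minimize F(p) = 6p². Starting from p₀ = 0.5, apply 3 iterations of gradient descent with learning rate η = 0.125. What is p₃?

F′(p) = 12p
p₁ = 0.5 − 0.125·6 = -0.25
p₂ = -0.25 − 0.125·(-3) = 0.125
p₃ = 0.125 − 0.125·1.5 = -0.0625

-0.0625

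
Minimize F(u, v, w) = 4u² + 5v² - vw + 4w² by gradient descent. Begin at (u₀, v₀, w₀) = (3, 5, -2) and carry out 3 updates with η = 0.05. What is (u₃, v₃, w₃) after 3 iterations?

∇F = (8u, 10v - w, -v + 8w)
(u₁, v₁, w₁) = (3, 5, -2) − 0.05·(24, 52, -21) = (1.8, 2.4, -0.95)
(u₂, v₂, w₂) = (1.8, 2.4, -0.95) − 0.05·(14.4, 24.95, -10) = (1.08, 1.1525, -0.45)
(u₃, v₃, w₃) = (1.08, 1.1525, -0.45) − 0.05·(8.64, 11.975, -4.7525) = (0.648, 0.55375, -0.212375)

(0.648, 0.55375, -0.212375)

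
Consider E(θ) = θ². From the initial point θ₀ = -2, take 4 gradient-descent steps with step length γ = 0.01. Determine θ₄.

-1.84473632

E′(θ) = 2θ
θ₁ = -2 − 0.01·(-4) = -1.96
θ₂ = -1.96 − 0.01·(-3.92) = -1.9208
θ₃ = -1.9208 − 0.01·(-3.8416) = -1.882384
θ₄ = -1.882384 − 0.01·(-3.764768) = -1.84473632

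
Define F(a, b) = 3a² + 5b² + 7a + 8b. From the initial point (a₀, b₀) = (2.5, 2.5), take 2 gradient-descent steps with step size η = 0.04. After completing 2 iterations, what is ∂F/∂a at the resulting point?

12.7072

∇F = (6a + 7, 10b + 8)
(a₁, b₁) = (2.5, 2.5) − 0.04·(22, 33) = (1.62, 1.18)
(a₂, b₂) = (1.62, 1.18) − 0.04·(16.72, 19.8) = (0.9512, 0.388)
∂F/∂a at (0.9512, 0.388) = 12.7072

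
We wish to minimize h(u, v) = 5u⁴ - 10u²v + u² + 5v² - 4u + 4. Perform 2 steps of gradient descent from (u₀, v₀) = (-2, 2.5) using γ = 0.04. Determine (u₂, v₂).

(2.3094016, 2.06736)

∇h = (20u³ - 20uv + 2u - 4, -10u² + 10v)
(u₁, v₁) = (-2, 2.5) − 0.04·(-68, -15) = (0.72, 3.1)
(u₂, v₂) = (0.72, 3.1) − 0.04·(-39.73504, 25.816) = (2.3094016, 2.06736)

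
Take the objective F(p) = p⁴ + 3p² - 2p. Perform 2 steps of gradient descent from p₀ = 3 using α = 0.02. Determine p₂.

F′(p) = 4p³ + 6p - 2
p₁ = 3 − 0.02·124 = 0.52
p₂ = 0.52 − 0.02·1.682432 = 0.48635136

0.48635136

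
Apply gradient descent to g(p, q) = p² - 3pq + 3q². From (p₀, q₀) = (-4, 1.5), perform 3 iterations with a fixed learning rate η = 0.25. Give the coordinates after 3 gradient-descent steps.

(-0.7109375, -3.046875)

∇g = (2p - 3q, -3p + 6q)
Step 1: at (-4, 1.5), ∇g = (-12.5, 21) → (-4, 1.5) − 0.25·(-12.5, 21) = (-0.875, -3.75)
Step 2: at (-0.875, -3.75), ∇g = (9.5, -19.875) → (-0.875, -3.75) − 0.25·(9.5, -19.875) = (-3.25, 1.21875)
Step 3: at (-3.25, 1.21875), ∇g = (-10.15625, 17.0625) → (-3.25, 1.21875) − 0.25·(-10.15625, 17.0625) = (-0.7109375, -3.046875)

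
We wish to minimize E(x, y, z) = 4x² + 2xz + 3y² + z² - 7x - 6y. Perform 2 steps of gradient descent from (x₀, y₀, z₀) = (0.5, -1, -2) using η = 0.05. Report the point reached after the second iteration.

∇E = (8x + 2z - 7, 6y - 6, 2x + 2z)
Step 1: at (0.5, -1, -2), ∇E = (-7, -12, -3) → (0.5, -1, -2) − 0.05·(-7, -12, -3) = (0.85, -0.4, -1.85)
Step 2: at (0.85, -0.4, -1.85), ∇E = (-3.9, -8.4, -2) → (0.85, -0.4, -1.85) − 0.05·(-3.9, -8.4, -2) = (1.045, 0.02, -1.75)

(1.045, 0.02, -1.75)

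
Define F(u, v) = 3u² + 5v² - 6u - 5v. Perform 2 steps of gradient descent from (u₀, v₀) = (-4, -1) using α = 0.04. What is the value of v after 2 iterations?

-0.04

∇F = (6u - 6, 10v - 5)
(u₁, v₁) = (-4, -1) − 0.04·(-30, -15) = (-2.8, -0.4)
(u₂, v₂) = (-2.8, -0.4) − 0.04·(-22.8, -9) = (-1.888, -0.04)
v = -0.04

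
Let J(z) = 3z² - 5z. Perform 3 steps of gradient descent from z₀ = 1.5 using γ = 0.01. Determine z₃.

J′(z) = 6z - 5
z₁ = 1.5 − 0.01·4 = 1.46
z₂ = 1.46 − 0.01·3.76 = 1.4224
z₃ = 1.4224 − 0.01·3.5344 = 1.387056

1.387056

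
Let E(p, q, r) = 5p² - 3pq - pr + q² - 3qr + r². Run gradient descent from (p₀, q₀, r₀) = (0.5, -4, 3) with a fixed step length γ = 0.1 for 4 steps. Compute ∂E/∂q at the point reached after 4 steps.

∇E = (10p - 3q - r, -3p + 2q - 3r, -p - 3q + 2r)
(p₁, q₁, r₁) = (0.5, -4, 3) − 0.1·(14, -18.5, 17.5) = (-0.9, -2.15, 1.25)
(p₂, q₂, r₂) = (-0.9, -2.15, 1.25) − 0.1·(-3.8, -5.35, 9.85) = (-0.52, -1.615, 0.265)
(p₃, q₃, r₃) = (-0.52, -1.615, 0.265) − 0.1·(-0.62, -2.465, 5.895) = (-0.458, -1.3685, -0.3245)
(p₄, q₄, r₄) = (-0.458, -1.3685, -0.3245) − 0.1·(-0.15, -0.3895, 3.9145) = (-0.443, -1.32955, -0.71595)
∂E/∂q at (-0.443, -1.32955, -0.71595) = 0.81775

0.81775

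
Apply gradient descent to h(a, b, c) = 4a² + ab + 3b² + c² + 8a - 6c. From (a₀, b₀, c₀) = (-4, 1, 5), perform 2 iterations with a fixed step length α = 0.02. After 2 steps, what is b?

∇h = (8a + b + 8, a + 6b, 2c - 6)
(a₁, b₁, c₁) = (-4, 1, 5) − 0.02·(-23, 2, 4) = (-3.54, 0.96, 4.92)
(a₂, b₂, c₂) = (-3.54, 0.96, 4.92) − 0.02·(-19.36, 2.22, 3.84) = (-3.1528, 0.9156, 4.8432)
b = 0.9156

0.9156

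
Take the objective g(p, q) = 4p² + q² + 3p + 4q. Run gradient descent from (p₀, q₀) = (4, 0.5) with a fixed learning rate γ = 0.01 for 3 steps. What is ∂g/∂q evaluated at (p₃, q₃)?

∇g = (8p + 3, 2q + 4)
Step 1: at (4, 0.5), ∇g = (35, 5) → (4, 0.5) − 0.01·(35, 5) = (3.65, 0.45)
Step 2: at (3.65, 0.45), ∇g = (32.2, 4.9) → (3.65, 0.45) − 0.01·(32.2, 4.9) = (3.328, 0.401)
Step 3: at (3.328, 0.401), ∇g = (29.624, 4.802) → (3.328, 0.401) − 0.01·(29.624, 4.802) = (3.03176, 0.35298)
∂g/∂q at (3.03176, 0.35298) = 4.70596

4.70596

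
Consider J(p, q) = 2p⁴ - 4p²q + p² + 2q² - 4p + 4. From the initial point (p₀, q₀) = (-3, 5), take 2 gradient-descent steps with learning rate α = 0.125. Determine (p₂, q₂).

(-996.953125, 56.03125)

∇J = (8p³ - 8pq + 2p - 4, -4p² + 4q)
Step 1: at (-3, 5), ∇J = (-106, -16) → (-3, 5) − 0.125·(-106, -16) = (10.25, 7)
Step 2: at (10.25, 7), ∇J = (8057.625, -392.25) → (10.25, 7) − 0.125·(8057.625, -392.25) = (-996.953125, 56.03125)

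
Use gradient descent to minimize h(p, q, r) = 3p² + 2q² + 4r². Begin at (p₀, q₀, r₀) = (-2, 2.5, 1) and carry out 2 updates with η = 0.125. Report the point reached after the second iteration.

(-0.125, 0.625, 0)

∇h = (6p, 4q, 8r)
(p₁, q₁, r₁) = (-2, 2.5, 1) − 0.125·(-12, 10, 8) = (-0.5, 1.25, 0)
(p₂, q₂, r₂) = (-0.5, 1.25, 0) − 0.125·(-3, 5, 0) = (-0.125, 0.625, 0)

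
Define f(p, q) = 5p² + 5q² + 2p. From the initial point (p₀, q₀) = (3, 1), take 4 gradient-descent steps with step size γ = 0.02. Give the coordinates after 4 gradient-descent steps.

(1.11072, 0.4096)

∇f = (10p + 2, 10q)
(p₁, q₁) = (3, 1) − 0.02·(32, 10) = (2.36, 0.8)
(p₂, q₂) = (2.36, 0.8) − 0.02·(25.6, 8) = (1.848, 0.64)
(p₃, q₃) = (1.848, 0.64) − 0.02·(20.48, 6.4) = (1.4384, 0.512)
(p₄, q₄) = (1.4384, 0.512) − 0.02·(16.384, 5.12) = (1.11072, 0.4096)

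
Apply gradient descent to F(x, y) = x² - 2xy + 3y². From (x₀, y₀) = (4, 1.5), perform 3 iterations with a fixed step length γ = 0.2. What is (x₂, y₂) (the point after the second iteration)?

(2.32, 0.94)

∇F = (2x - 2y, -2x + 6y)
Step 1: at (4, 1.5), ∇F = (5, 1) → (4, 1.5) − 0.2·(5, 1) = (3, 1.3)
Step 2: at (3, 1.3), ∇F = (3.4, 1.8) → (3, 1.3) − 0.2·(3.4, 1.8) = (2.32, 0.94)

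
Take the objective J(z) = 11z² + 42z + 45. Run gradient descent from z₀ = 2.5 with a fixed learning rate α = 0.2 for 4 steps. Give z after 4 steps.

587.2936

J′(z) = 22z + 42
Step 1: J′(2.5) = 97; z₁ = 2.5 − 0.2·97 = -16.9
Step 2: J′(-16.9) = -329.8; z₂ = -16.9 − 0.2·(-329.8) = 49.06
Step 3: J′(49.06) = 1121.32; z₃ = 49.06 − 0.2·1121.32 = -175.204
Step 4: J′(-175.204) = -3812.488; z₄ = -175.204 − 0.2·(-3812.488) = 587.2936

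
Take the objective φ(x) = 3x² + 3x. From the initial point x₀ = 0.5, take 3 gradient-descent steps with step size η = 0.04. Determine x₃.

-0.061024

φ′(x) = 6x + 3
Step 1: φ′(0.5) = 6; x₁ = 0.5 − 0.04·6 = 0.26
Step 2: φ′(0.26) = 4.56; x₂ = 0.26 − 0.04·4.56 = 0.0776
Step 3: φ′(0.0776) = 3.4656; x₃ = 0.0776 − 0.04·3.4656 = -0.061024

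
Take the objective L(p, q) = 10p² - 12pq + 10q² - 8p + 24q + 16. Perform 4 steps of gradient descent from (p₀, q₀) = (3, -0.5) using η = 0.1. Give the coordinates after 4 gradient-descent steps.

(28.7856, -30.7784)

∇L = (20p - 12q - 8, -12p + 20q + 24)
(p₁, q₁) = (3, -0.5) − 0.1·(58, -22) = (-2.8, 1.7)
(p₂, q₂) = (-2.8, 1.7) − 0.1·(-84.4, 91.6) = (5.64, -7.46)
(p₃, q₃) = (5.64, -7.46) − 0.1·(194.32, -192.88) = (-13.792, 11.828)
(p₄, q₄) = (-13.792, 11.828) − 0.1·(-425.776, 426.064) = (28.7856, -30.7784)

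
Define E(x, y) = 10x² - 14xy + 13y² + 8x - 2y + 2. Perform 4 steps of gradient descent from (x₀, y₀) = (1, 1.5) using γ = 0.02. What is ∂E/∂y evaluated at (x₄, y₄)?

∇E = (20x - 14y + 8, -14x + 26y - 2)
(x₁, y₁) = (1, 1.5) − 0.02·(7, 23) = (0.86, 1.04)
(x₂, y₂) = (0.86, 1.04) − 0.02·(10.64, 13) = (0.6472, 0.78)
(x₃, y₃) = (0.6472, 0.78) − 0.02·(10.024, 9.2192) = (0.44672, 0.595616)
(x₄, y₄) = (0.44672, 0.595616) − 0.02·(8.595776, 7.231936) = (0.27480448, 0.45097728)
∂E/∂y at (0.27480448, 0.45097728) = 5.87814656

5.87814656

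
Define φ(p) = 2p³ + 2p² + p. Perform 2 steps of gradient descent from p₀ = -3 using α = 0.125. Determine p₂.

-56.91796875

φ′(p) = 6p² + 4p + 1
Step 1: φ′(-3) = 43; p₁ = -3 − 0.125·43 = -8.375
Step 2: φ′(-8.375) = 388.34375; p₂ = -8.375 − 0.125·388.34375 = -56.91796875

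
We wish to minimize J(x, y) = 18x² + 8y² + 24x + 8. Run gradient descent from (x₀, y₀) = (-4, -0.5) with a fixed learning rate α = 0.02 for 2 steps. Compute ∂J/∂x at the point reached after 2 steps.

-9.408

∇J = (36x + 24, 16y)
(x₁, y₁) = (-4, -0.5) − 0.02·(-120, -8) = (-1.6, -0.34)
(x₂, y₂) = (-1.6, -0.34) − 0.02·(-33.6, -5.44) = (-0.928, -0.2312)
∂J/∂x at (-0.928, -0.2312) = -9.408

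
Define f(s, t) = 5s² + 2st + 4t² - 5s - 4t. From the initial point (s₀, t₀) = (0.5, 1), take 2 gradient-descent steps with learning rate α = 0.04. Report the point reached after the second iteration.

∇f = (10s + 2t - 5, 2s + 8t - 4)
Step 1: at (0.5, 1), ∇f = (2, 5) → (0.5, 1) − 0.04·(2, 5) = (0.42, 0.8)
Step 2: at (0.42, 0.8), ∇f = (0.8, 3.24) → (0.42, 0.8) − 0.04·(0.8, 3.24) = (0.388, 0.6704)

(0.388, 0.6704)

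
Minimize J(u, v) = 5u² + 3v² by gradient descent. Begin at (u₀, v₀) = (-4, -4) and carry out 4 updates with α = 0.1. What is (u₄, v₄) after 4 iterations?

(0, -0.1024)

∇J = (10u, 6v)
Step 1: at (-4, -4), ∇J = (-40, -24) → (-4, -4) − 0.1·(-40, -24) = (0, -1.6)
Step 2: at (0, -1.6), ∇J = (0, -9.6) → (0, -1.6) − 0.1·(0, -9.6) = (0, -0.64)
Step 3: at (0, -0.64), ∇J = (0, -3.84) → (0, -0.64) − 0.1·(0, -3.84) = (0, -0.256)
Step 4: at (0, -0.256), ∇J = (0, -1.536) → (0, -0.256) − 0.1·(0, -1.536) = (0, -0.1024)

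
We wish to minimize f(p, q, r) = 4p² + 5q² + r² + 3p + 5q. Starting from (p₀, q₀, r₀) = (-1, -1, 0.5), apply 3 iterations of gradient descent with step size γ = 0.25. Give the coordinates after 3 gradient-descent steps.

(0.25, 1.1875, 0.0625)

∇f = (8p + 3, 10q + 5, 2r)
(p₁, q₁, r₁) = (-1, -1, 0.5) − 0.25·(-5, -5, 1) = (0.25, 0.25, 0.25)
(p₂, q₂, r₂) = (0.25, 0.25, 0.25) − 0.25·(5, 7.5, 0.5) = (-1, -1.625, 0.125)
(p₃, q₃, r₃) = (-1, -1.625, 0.125) − 0.25·(-5, -11.25, 0.25) = (0.25, 1.1875, 0.0625)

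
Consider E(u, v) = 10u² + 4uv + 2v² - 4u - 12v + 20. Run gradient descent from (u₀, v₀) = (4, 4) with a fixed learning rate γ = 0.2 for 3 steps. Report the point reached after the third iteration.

∇E = (20u + 4v - 4, 4u + 4v - 12)
Step 1: at (4, 4), ∇E = (92, 20) → (4, 4) − 0.2·(92, 20) = (-14.4, 0)
Step 2: at (-14.4, 0), ∇E = (-292, -69.6) → (-14.4, 0) − 0.2·(-292, -69.6) = (44, 13.92)
Step 3: at (44, 13.92), ∇E = (931.68, 219.68) → (44, 13.92) − 0.2·(931.68, 219.68) = (-142.336, -30.016)

(-142.336, -30.016)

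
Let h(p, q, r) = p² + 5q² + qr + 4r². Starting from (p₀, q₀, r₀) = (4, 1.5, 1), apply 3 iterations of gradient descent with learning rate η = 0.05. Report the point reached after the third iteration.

∇h = (2p, 10q + r, q + 8r)
Step 1: at (4, 1.5, 1), ∇h = (8, 16, 9.5) → (4, 1.5, 1) − 0.05·(8, 16, 9.5) = (3.6, 0.7, 0.525)
Step 2: at (3.6, 0.7, 0.525), ∇h = (7.2, 7.525, 4.9) → (3.6, 0.7, 0.525) − 0.05·(7.2, 7.525, 4.9) = (3.24, 0.32375, 0.28)
Step 3: at (3.24, 0.32375, 0.28), ∇h = (6.48, 3.5175, 2.56375) → (3.24, 0.32375, 0.28) − 0.05·(6.48, 3.5175, 2.56375) = (2.916, 0.147875, 0.1518125)

(2.916, 0.147875, 0.1518125)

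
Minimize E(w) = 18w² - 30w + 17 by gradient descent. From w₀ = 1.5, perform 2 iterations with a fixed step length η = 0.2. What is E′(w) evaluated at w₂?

E′(w) = 36w - 30
w₁ = 1.5 − 0.2·24 = -3.3
w₂ = -3.3 − 0.2·(-148.8) = 26.46
E′(w) at (26.46) = 922.56

922.56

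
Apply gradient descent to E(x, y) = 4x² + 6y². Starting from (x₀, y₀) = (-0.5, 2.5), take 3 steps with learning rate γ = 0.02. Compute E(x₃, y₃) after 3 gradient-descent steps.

∇E = (8x, 12y)
Step 1: at (-0.5, 2.5), ∇E = (-4, 30) → (-0.5, 2.5) − 0.02·(-4, 30) = (-0.42, 1.9)
Step 2: at (-0.42, 1.9), ∇E = (-3.36, 22.8) → (-0.42, 1.9) − 0.02·(-3.36, 22.8) = (-0.3528, 1.444)
Step 3: at (-0.3528, 1.444), ∇E = (-2.8224, 17.328) → (-0.3528, 1.444) − 0.02·(-2.8224, 17.328) = (-0.296352, 1.09744)
E(-0.296352, 1.09744) = 7.577545353216

7.577545353216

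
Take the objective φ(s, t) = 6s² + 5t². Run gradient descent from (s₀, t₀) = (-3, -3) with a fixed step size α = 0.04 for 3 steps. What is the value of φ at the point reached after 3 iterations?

∇φ = (12s, 10t)
Step 1: at (-3, -3), ∇φ = (-36, -30) → (-3, -3) − 0.04·(-36, -30) = (-1.56, -1.8)
Step 2: at (-1.56, -1.8), ∇φ = (-18.72, -18) → (-1.56, -1.8) − 0.04·(-18.72, -18) = (-0.8112, -1.08)
Step 3: at (-0.8112, -1.08), ∇φ = (-9.7344, -10.8) → (-0.8112, -1.08) − 0.04·(-9.7344, -10.8) = (-0.421824, -0.648)
φ(-0.421824, -0.648) = 3.167132921856

3.167132921856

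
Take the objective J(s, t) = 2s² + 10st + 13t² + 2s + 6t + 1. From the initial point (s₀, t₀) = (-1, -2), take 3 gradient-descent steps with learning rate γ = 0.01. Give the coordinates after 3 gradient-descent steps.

(-0.515048, -0.772744)

∇J = (4s + 10t + 2, 10s + 26t + 6)
(s₁, t₁) = (-1, -2) − 0.01·(-22, -56) = (-0.78, -1.44)
(s₂, t₂) = (-0.78, -1.44) − 0.01·(-15.52, -39.24) = (-0.6248, -1.0476)
(s₃, t₃) = (-0.6248, -1.0476) − 0.01·(-10.9752, -27.4856) = (-0.515048, -0.772744)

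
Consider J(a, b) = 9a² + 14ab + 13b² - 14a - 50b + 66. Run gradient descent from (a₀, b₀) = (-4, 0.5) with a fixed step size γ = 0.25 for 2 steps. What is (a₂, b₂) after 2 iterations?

(-134.75, -173.25)

∇J = (18a + 14b - 14, 14a + 26b - 50)
(a₁, b₁) = (-4, 0.5) − 0.25·(-79, -93) = (15.75, 23.75)
(a₂, b₂) = (15.75, 23.75) − 0.25·(602, 788) = (-134.75, -173.25)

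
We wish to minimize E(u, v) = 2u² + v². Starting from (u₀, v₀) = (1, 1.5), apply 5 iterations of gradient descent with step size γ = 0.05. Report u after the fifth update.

0.32768

∇E = (4u, 2v)
Step 1: at (1, 1.5), ∇E = (4, 3) → (1, 1.5) − 0.05·(4, 3) = (0.8, 1.35)
Step 2: at (0.8, 1.35), ∇E = (3.2, 2.7) → (0.8, 1.35) − 0.05·(3.2, 2.7) = (0.64, 1.215)
Step 3: at (0.64, 1.215), ∇E = (2.56, 2.43) → (0.64, 1.215) − 0.05·(2.56, 2.43) = (0.512, 1.0935)
Step 4: at (0.512, 1.0935), ∇E = (2.048, 2.187) → (0.512, 1.0935) − 0.05·(2.048, 2.187) = (0.4096, 0.98415)
Step 5: at (0.4096, 0.98415), ∇E = (1.6384, 1.9683) → (0.4096, 0.98415) − 0.05·(1.6384, 1.9683) = (0.32768, 0.885735)
u = 0.32768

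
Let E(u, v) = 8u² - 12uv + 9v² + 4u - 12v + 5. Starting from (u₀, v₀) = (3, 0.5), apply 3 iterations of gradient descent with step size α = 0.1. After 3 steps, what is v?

11.6

∇E = (16u - 12v + 4, -12u + 18v - 12)
Step 1: at (3, 0.5), ∇E = (46, -39) → (3, 0.5) − 0.1·(46, -39) = (-1.6, 4.4)
Step 2: at (-1.6, 4.4), ∇E = (-74.4, 86.4) → (-1.6, 4.4) − 0.1·(-74.4, 86.4) = (5.84, -4.24)
Step 3: at (5.84, -4.24), ∇E = (148.32, -158.4) → (5.84, -4.24) − 0.1·(148.32, -158.4) = (-8.992, 11.6)
v = 11.6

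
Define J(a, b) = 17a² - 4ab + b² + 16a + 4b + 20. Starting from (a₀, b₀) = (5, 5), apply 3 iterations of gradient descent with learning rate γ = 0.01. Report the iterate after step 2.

∇J = (34a - 4b + 16, -4a + 2b + 4)
(a₁, b₁) = (5, 5) − 0.01·(166, -6) = (3.34, 5.06)
(a₂, b₂) = (3.34, 5.06) − 0.01·(109.32, 0.76) = (2.2468, 5.0524)

(2.2468, 5.0524)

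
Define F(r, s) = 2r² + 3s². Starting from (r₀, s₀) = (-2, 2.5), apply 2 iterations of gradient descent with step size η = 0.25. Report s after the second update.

∇F = (4r, 6s)
Step 1: at (-2, 2.5), ∇F = (-8, 15) → (-2, 2.5) − 0.25·(-8, 15) = (0, -1.25)
Step 2: at (0, -1.25), ∇F = (0, -7.5) → (0, -1.25) − 0.25·(0, -7.5) = (0, 0.625)
s = 0.625

0.625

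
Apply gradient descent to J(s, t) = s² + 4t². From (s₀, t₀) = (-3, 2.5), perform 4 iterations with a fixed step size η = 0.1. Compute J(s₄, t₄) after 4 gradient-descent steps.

∇J = (2s, 8t)
Step 1: at (-3, 2.5), ∇J = (-6, 20) → (-3, 2.5) − 0.1·(-6, 20) = (-2.4, 0.5)
Step 2: at (-2.4, 0.5), ∇J = (-4.8, 4) → (-2.4, 0.5) − 0.1·(-4.8, 4) = (-1.92, 0.1)
Step 3: at (-1.92, 0.1), ∇J = (-3.84, 0.8) → (-1.92, 0.1) − 0.1·(-3.84, 0.8) = (-1.536, 0.02)
Step 4: at (-1.536, 0.02), ∇J = (-3.072, 0.16) → (-1.536, 0.02) − 0.1·(-3.072, 0.16) = (-1.2288, 0.004)
J(-1.2288, 0.004) = 1.51001344

1.51001344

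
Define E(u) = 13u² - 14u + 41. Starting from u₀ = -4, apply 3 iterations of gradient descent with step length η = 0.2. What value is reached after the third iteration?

E′(u) = 26u - 14
u₁ = -4 − 0.2·(-118) = 19.6
u₂ = 19.6 − 0.2·495.6 = -79.52
u₃ = -79.52 − 0.2·(-2081.52) = 336.784

336.784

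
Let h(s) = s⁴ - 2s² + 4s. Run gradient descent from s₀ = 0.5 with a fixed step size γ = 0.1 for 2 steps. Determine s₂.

-0.05625

h′(s) = 4s³ - 4s + 4
s₁ = 0.5 − 0.1·2.5 = 0.25
s₂ = 0.25 − 0.1·3.0625 = -0.05625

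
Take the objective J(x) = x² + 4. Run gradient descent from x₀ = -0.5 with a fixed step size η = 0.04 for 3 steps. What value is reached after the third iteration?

-0.389344

J′(x) = 2x
x₁ = -0.5 − 0.04·(-1) = -0.46
x₂ = -0.46 − 0.04·(-0.92) = -0.4232
x₃ = -0.4232 − 0.04·(-0.8464) = -0.389344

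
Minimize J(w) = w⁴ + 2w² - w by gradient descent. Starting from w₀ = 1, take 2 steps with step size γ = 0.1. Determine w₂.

J′(w) = 4w³ + 4w - 1
w₁ = 1 − 0.1·7 = 0.3
w₂ = 0.3 − 0.1·0.308 = 0.2692

0.2692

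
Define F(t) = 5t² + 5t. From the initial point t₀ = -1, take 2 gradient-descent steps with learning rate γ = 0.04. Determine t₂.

F′(t) = 10t + 5
Step 1: F′(-1) = -5; t₁ = -1 − 0.04·(-5) = -0.8
Step 2: F′(-0.8) = -3; t₂ = -0.8 − 0.04·(-3) = -0.68

-0.68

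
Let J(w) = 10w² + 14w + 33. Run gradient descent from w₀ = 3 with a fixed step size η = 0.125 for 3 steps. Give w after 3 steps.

-13.1875

J′(w) = 20w + 14
w₁ = 3 − 0.125·74 = -6.25
w₂ = -6.25 − 0.125·(-111) = 7.625
w₃ = 7.625 − 0.125·166.5 = -13.1875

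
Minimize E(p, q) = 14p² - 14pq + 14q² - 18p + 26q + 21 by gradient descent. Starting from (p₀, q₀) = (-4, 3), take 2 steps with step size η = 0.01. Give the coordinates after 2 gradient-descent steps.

(-1.274, 0.3856)

∇E = (28p - 14q - 18, -14p + 28q + 26)
(p₁, q₁) = (-4, 3) − 0.01·(-172, 166) = (-2.28, 1.34)
(p₂, q₂) = (-2.28, 1.34) − 0.01·(-100.6, 95.44) = (-1.274, 0.3856)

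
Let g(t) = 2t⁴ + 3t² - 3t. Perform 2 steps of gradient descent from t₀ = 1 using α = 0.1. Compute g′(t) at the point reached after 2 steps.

-1.293290082304

g′(t) = 8t³ + 6t - 3
Step 1: g′(1) = 11; t₁ = 1 − 0.1·11 = -0.1
Step 2: g′(-0.1) = -3.608; t₂ = -0.1 − 0.1·(-3.608) = 0.2608
g′(t) at (0.2608) = -1.293290082304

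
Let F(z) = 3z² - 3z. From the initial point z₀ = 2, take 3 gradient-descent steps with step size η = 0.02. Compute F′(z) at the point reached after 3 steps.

F′(z) = 6z - 3
Step 1: F′(2) = 9; z₁ = 2 − 0.02·9 = 1.82
Step 2: F′(1.82) = 7.92; z₂ = 1.82 − 0.02·7.92 = 1.6616
Step 3: F′(1.6616) = 6.9696; z₃ = 1.6616 − 0.02·6.9696 = 1.522208
F′(z) at (1.522208) = 6.133248

6.133248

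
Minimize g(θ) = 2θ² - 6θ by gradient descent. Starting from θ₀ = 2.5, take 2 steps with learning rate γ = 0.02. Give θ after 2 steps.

g′(θ) = 4θ - 6
θ₁ = 2.5 − 0.02·4 = 2.42
θ₂ = 2.42 − 0.02·3.68 = 2.3464

2.3464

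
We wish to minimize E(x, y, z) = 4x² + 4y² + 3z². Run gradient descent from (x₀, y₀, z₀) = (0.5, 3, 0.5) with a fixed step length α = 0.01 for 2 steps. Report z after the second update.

∇E = (8x, 8y, 6z)
(x₁, y₁, z₁) = (0.5, 3, 0.5) − 0.01·(4, 24, 3) = (0.46, 2.76, 0.47)
(x₂, y₂, z₂) = (0.46, 2.76, 0.47) − 0.01·(3.68, 22.08, 2.82) = (0.4232, 2.5392, 0.4418)
z = 0.4418

0.4418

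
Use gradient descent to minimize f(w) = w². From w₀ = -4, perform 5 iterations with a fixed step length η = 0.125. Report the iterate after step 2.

f′(w) = 2w
w₁ = -4 − 0.125·(-8) = -3
w₂ = -3 − 0.125·(-6) = -2.25

-2.25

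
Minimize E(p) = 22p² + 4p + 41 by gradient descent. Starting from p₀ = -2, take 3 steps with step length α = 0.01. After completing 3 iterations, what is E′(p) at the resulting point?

E′(p) = 44p + 4
p₁ = -2 − 0.01·(-84) = -1.16
p₂ = -1.16 − 0.01·(-47.04) = -0.6896
p₃ = -0.6896 − 0.01·(-26.3424) = -0.426176
E′(p) at (-0.426176) = -14.751744

-14.751744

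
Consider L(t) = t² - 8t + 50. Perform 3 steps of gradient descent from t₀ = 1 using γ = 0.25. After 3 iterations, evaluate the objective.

34.140625

L′(t) = 2t - 8
t₁ = 1 − 0.25·(-6) = 2.5
t₂ = 2.5 − 0.25·(-3) = 3.25
t₃ = 3.25 − 0.25·(-1.5) = 3.625
L(3.625) = 34.140625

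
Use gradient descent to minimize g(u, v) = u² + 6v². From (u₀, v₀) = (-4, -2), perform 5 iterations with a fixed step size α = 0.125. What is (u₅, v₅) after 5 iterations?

(-0.94921875, 0.0625)

∇g = (2u, 12v)
Step 1: at (-4, -2), ∇g = (-8, -24) → (-4, -2) − 0.125·(-8, -24) = (-3, 1)
Step 2: at (-3, 1), ∇g = (-6, 12) → (-3, 1) − 0.125·(-6, 12) = (-2.25, -0.5)
Step 3: at (-2.25, -0.5), ∇g = (-4.5, -6) → (-2.25, -0.5) − 0.125·(-4.5, -6) = (-1.6875, 0.25)
Step 4: at (-1.6875, 0.25), ∇g = (-3.375, 3) → (-1.6875, 0.25) − 0.125·(-3.375, 3) = (-1.265625, -0.125)
Step 5: at (-1.265625, -0.125), ∇g = (-2.53125, -1.5) → (-1.265625, -0.125) − 0.125·(-2.53125, -1.5) = (-0.94921875, 0.0625)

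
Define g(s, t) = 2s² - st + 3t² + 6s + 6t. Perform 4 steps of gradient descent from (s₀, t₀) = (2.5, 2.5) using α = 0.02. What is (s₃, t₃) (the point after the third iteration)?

(1.732244, 1.502604)

∇g = (4s - t + 6, -s + 6t + 6)
(s₁, t₁) = (2.5, 2.5) − 0.02·(13.5, 18.5) = (2.23, 2.13)
(s₂, t₂) = (2.23, 2.13) − 0.02·(12.79, 16.55) = (1.9742, 1.799)
(s₃, t₃) = (1.9742, 1.799) − 0.02·(12.0978, 14.8198) = (1.732244, 1.502604)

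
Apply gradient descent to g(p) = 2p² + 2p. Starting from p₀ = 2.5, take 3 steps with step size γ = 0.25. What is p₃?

g′(p) = 4p + 2
p₁ = 2.5 − 0.25·12 = -0.5
p₂ = -0.5 − 0.25·0 = -0.5
p₃ = -0.5 − 0.25·0 = -0.5

-0.5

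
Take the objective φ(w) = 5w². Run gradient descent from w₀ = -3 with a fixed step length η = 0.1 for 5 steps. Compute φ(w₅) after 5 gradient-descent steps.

0

φ′(w) = 10w
w₁ = -3 − 0.1·(-30) = 0
w₂ = 0 − 0.1·0 = 0
w₃ = 0 − 0.1·0 = 0
w₄ = 0 − 0.1·0 = 0
w₅ = 0 − 0.1·0 = 0
φ(0) = 0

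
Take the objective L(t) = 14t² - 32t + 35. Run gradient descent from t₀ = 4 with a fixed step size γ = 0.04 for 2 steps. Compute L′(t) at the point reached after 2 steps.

1.152

L′(t) = 28t - 32
Step 1: L′(4) = 80; t₁ = 4 − 0.04·80 = 0.8
Step 2: L′(0.8) = -9.6; t₂ = 0.8 − 0.04·(-9.6) = 1.184
L′(t) at (1.184) = 1.152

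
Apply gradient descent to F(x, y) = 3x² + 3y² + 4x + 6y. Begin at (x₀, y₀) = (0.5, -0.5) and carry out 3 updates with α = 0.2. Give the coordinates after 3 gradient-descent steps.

(-0.676, -1.004)

∇F = (6x + 4, 6y + 6)
(x₁, y₁) = (0.5, -0.5) − 0.2·(7, 3) = (-0.9, -1.1)
(x₂, y₂) = (-0.9, -1.1) − 0.2·(-1.4, -0.6) = (-0.62, -0.98)
(x₃, y₃) = (-0.62, -0.98) − 0.2·(0.28, 0.12) = (-0.676, -1.004)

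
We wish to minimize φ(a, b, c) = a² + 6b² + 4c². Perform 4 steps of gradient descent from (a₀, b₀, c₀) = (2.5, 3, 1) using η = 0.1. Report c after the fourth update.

∇φ = (2a, 12b, 8c)
(a₁, b₁, c₁) = (2.5, 3, 1) − 0.1·(5, 36, 8) = (2, -0.6, 0.2)
(a₂, b₂, c₂) = (2, -0.6, 0.2) − 0.1·(4, -7.2, 1.6) = (1.6, 0.12, 0.04)
(a₃, b₃, c₃) = (1.6, 0.12, 0.04) − 0.1·(3.2, 1.44, 0.32) = (1.28, -0.024, 0.008)
(a₄, b₄, c₄) = (1.28, -0.024, 0.008) − 0.1·(2.56, -0.288, 0.064) = (1.024, 0.0048, 0.0016)
c = 0.0016

0.0016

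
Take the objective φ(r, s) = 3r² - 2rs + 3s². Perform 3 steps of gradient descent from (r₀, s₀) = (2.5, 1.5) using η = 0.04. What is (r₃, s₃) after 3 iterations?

∇φ = (6r - 2s, -2r + 6s)
(r₁, s₁) = (2.5, 1.5) − 0.04·(12, 4) = (2.02, 1.34)
(r₂, s₂) = (2.02, 1.34) − 0.04·(9.44, 4) = (1.6424, 1.18)
(r₃, s₃) = (1.6424, 1.18) − 0.04·(7.4944, 3.7952) = (1.342624, 1.028192)

(1.342624, 1.028192)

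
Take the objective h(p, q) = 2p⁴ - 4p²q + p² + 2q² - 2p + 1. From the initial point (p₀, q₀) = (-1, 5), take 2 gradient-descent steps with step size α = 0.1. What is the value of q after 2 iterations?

∇h = (8p³ - 8pq + 2p - 2, -4p² + 4q)
(p₁, q₁) = (-1, 5) − 0.1·(28, 16) = (-3.8, 3.4)
(p₂, q₂) = (-3.8, 3.4) − 0.1·(-345.216, -44.16) = (30.7216, 7.816)
q = 7.816

7.816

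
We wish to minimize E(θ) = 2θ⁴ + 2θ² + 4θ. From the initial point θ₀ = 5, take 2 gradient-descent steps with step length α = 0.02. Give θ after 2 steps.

E′(θ) = 8θ³ + 4θ + 4
θ₁ = 5 − 0.02·1024 = -15.48
θ₂ = -15.48 − 0.02·(-29733.748736) = 579.19497472

579.19497472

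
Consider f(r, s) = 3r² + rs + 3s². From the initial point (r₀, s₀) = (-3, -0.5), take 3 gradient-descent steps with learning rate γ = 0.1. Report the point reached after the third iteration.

∇f = (6r + s, r + 6s)
Step 1: at (-3, -0.5), ∇f = (-18.5, -6) → (-3, -0.5) − 0.1·(-18.5, -6) = (-1.15, 0.1)
Step 2: at (-1.15, 0.1), ∇f = (-6.8, -0.55) → (-1.15, 0.1) − 0.1·(-6.8, -0.55) = (-0.47, 0.155)
Step 3: at (-0.47, 0.155), ∇f = (-2.665, 0.46) → (-0.47, 0.155) − 0.1·(-2.665, 0.46) = (-0.2035, 0.109)

(-0.2035, 0.109)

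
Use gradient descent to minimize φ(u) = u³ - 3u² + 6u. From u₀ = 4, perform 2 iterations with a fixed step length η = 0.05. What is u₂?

φ′(u) = 3u² - 6u + 6
Step 1: φ′(4) = 30; u₁ = 4 − 0.05·30 = 2.5
Step 2: φ′(2.5) = 9.75; u₂ = 2.5 − 0.05·9.75 = 2.0125

2.0125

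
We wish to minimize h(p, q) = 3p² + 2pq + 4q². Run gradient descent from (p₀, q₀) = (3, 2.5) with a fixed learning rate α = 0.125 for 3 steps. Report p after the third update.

∇h = (6p + 2q, 2p + 8q)
(p₁, q₁) = (3, 2.5) − 0.125·(23, 26) = (0.125, -0.75)
(p₂, q₂) = (0.125, -0.75) − 0.125·(-0.75, -5.75) = (0.21875, -0.03125)
(p₃, q₃) = (0.21875, -0.03125) − 0.125·(1.25, 0.1875) = (0.0625, -0.0546875)
p = 0.0625

0.0625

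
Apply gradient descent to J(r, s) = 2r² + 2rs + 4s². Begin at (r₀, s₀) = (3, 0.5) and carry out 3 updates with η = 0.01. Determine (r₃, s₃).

∇J = (4r + 2s, 2r + 8s)
(r₁, s₁) = (3, 0.5) − 0.01·(13, 10) = (2.87, 0.4)
(r₂, s₂) = (2.87, 0.4) − 0.01·(12.28, 8.94) = (2.7472, 0.3106)
(r₃, s₃) = (2.7472, 0.3106) − 0.01·(11.61, 7.9792) = (2.6311, 0.230808)

(2.6311, 0.230808)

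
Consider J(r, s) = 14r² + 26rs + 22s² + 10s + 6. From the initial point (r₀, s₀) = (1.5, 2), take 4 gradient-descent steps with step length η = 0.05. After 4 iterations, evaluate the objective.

∇J = (28r + 26s, 26r + 44s + 10)
Step 1: at (1.5, 2), ∇J = (94, 137) → (1.5, 2) − 0.05·(94, 137) = (-3.2, -4.85)
Step 2: at (-3.2, -4.85), ∇J = (-215.7, -286.6) → (-3.2, -4.85) − 0.05·(-215.7, -286.6) = (7.585, 9.48)
Step 3: at (7.585, 9.48), ∇J = (458.86, 624.33) → (7.585, 9.48) − 0.05·(458.86, 624.33) = (-15.358, -21.7365)
Step 4: at (-15.358, -21.7365), ∇J = (-995.173, -1345.714) → (-15.358, -21.7365) − 0.05·(-995.173, -1345.714) = (34.40065, 45.5492)
J(34.40065, 45.5492) = 103413.184001475

103413.184001475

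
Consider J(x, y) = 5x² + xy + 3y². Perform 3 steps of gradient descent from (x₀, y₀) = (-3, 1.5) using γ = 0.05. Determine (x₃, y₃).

(-0.4696875, 0.6855)

∇J = (10x + y, x + 6y)
Step 1: at (-3, 1.5), ∇J = (-28.5, 6) → (-3, 1.5) − 0.05·(-28.5, 6) = (-1.575, 1.2)
Step 2: at (-1.575, 1.2), ∇J = (-14.55, 5.625) → (-1.575, 1.2) − 0.05·(-14.55, 5.625) = (-0.8475, 0.91875)
Step 3: at (-0.8475, 0.91875), ∇J = (-7.55625, 4.665) → (-0.8475, 0.91875) − 0.05·(-7.55625, 4.665) = (-0.4696875, 0.6855)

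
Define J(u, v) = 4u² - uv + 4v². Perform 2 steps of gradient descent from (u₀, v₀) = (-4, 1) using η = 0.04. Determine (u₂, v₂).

∇J = (8u - v, -u + 8v)
(u₁, v₁) = (-4, 1) − 0.04·(-33, 12) = (-2.68, 0.52)
(u₂, v₂) = (-2.68, 0.52) − 0.04·(-21.96, 6.84) = (-1.8016, 0.2464)

(-1.8016, 0.2464)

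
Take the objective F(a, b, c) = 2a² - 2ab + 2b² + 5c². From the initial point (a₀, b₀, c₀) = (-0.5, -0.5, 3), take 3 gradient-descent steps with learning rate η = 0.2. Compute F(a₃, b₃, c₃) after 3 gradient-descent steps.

45.023328

∇F = (4a - 2b, -2a + 4b, 10c)
(a₁, b₁, c₁) = (-0.5, -0.5, 3) − 0.2·(-1, -1, 30) = (-0.3, -0.3, -3)
(a₂, b₂, c₂) = (-0.3, -0.3, -3) − 0.2·(-0.6, -0.6, -30) = (-0.18, -0.18, 3)
(a₃, b₃, c₃) = (-0.18, -0.18, 3) − 0.2·(-0.36, -0.36, 30) = (-0.108, -0.108, -3)
F(-0.108, -0.108, -3) = 45.023328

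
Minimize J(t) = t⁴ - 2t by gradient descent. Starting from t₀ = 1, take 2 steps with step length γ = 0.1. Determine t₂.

J′(t) = 4t³ - 2
t₁ = 1 − 0.1·2 = 0.8
t₂ = 0.8 − 0.1·0.048 = 0.7952

0.7952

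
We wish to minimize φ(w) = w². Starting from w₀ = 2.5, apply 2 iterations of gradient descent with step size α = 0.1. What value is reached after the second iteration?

1.6

φ′(w) = 2w
w₁ = 2.5 − 0.1·5 = 2
w₂ = 2 − 0.1·4 = 1.6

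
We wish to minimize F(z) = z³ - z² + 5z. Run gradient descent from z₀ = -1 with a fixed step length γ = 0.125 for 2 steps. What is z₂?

-5.3359375

F′(z) = 3z² - 2z + 5
z₁ = -1 − 0.125·10 = -2.25
z₂ = -2.25 − 0.125·24.6875 = -5.3359375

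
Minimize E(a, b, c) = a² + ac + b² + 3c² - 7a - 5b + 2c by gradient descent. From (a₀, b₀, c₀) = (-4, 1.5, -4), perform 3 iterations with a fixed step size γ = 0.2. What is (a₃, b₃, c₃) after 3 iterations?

∇E = (2a + c - 7, 2b - 5, a + 6c + 2)
(a₁, b₁, c₁) = (-4, 1.5, -4) − 0.2·(-19, -2, -26) = (-0.2, 1.9, 1.2)
(a₂, b₂, c₂) = (-0.2, 1.9, 1.2) − 0.2·(-6.2, -1.2, 9) = (1.04, 2.14, -0.6)
(a₃, b₃, c₃) = (1.04, 2.14, -0.6) − 0.2·(-5.52, -0.72, -0.56) = (2.144, 2.284, -0.488)

(2.144, 2.284, -0.488)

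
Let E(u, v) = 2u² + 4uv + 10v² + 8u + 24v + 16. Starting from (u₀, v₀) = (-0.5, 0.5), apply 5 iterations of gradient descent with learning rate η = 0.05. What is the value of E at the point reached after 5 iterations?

∇E = (4u + 4v + 8, 4u + 20v + 24)
Step 1: at (-0.5, 0.5), ∇E = (8, 32) → (-0.5, 0.5) − 0.05·(8, 32) = (-0.9, -1.1)
Step 2: at (-0.9, -1.1), ∇E = (0, -1.6) → (-0.9, -1.1) − 0.05·(0, -1.6) = (-0.9, -1.02)
Step 3: at (-0.9, -1.02), ∇E = (0.32, 0) → (-0.9, -1.02) − 0.05·(0.32, 0) = (-0.916, -1.02)
Step 4: at (-0.916, -1.02), ∇E = (0.256, -0.064) → (-0.916, -1.02) − 0.05·(0.256, -0.064) = (-0.9288, -1.0168)
Step 5: at (-0.9288, -1.0168), ∇E = (0.2176, -0.0512) → (-0.9288, -1.0168) − 0.05·(0.2176, -0.0512) = (-0.93968, -1.01424)
E(-0.93968, -1.01424) = 0.0058689536

0.0058689536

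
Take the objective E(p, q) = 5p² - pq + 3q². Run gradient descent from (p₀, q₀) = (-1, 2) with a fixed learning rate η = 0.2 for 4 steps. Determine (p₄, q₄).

(-1.6768, 0.3968)

∇E = (10p - q, -p + 6q)
(p₁, q₁) = (-1, 2) − 0.2·(-12, 13) = (1.4, -0.6)
(p₂, q₂) = (1.4, -0.6) − 0.2·(14.6, -5) = (-1.52, 0.4)
(p₃, q₃) = (-1.52, 0.4) − 0.2·(-15.6, 3.92) = (1.6, -0.384)
(p₄, q₄) = (1.6, -0.384) − 0.2·(16.384, -3.904) = (-1.6768, 0.3968)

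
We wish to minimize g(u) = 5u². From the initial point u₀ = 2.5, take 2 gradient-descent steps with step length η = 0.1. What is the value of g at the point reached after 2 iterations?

0

g′(u) = 10u
u₁ = 2.5 − 0.1·25 = 0
u₂ = 0 − 0.1·0 = 0
g(0) = 0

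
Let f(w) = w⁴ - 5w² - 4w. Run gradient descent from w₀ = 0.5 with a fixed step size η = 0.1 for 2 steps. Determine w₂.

f′(w) = 4w³ - 10w - 4
w₁ = 0.5 − 0.1·(-8.5) = 1.35
w₂ = 1.35 − 0.1·(-7.6585) = 2.11585

2.11585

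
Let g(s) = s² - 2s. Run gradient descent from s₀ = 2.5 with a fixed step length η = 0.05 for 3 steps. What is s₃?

g′(s) = 2s - 2
s₁ = 2.5 − 0.05·3 = 2.35
s₂ = 2.35 − 0.05·2.7 = 2.215
s₃ = 2.215 − 0.05·2.43 = 2.0935

2.0935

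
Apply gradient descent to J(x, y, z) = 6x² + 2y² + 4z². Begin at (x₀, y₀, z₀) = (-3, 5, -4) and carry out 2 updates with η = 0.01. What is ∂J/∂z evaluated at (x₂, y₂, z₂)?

-27.0848

∇J = (12x, 4y, 8z)
Step 1: at (-3, 5, -4), ∇J = (-36, 20, -32) → (-3, 5, -4) − 0.01·(-36, 20, -32) = (-2.64, 4.8, -3.68)
Step 2: at (-2.64, 4.8, -3.68), ∇J = (-31.68, 19.2, -29.44) → (-2.64, 4.8, -3.68) − 0.01·(-31.68, 19.2, -29.44) = (-2.3232, 4.608, -3.3856)
∂J/∂z at (-2.3232, 4.608, -3.3856) = -27.0848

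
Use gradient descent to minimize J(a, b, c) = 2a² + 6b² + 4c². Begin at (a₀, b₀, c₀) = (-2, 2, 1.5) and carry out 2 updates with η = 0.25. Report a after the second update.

0

∇J = (4a, 12b, 8c)
Step 1: at (-2, 2, 1.5), ∇J = (-8, 24, 12) → (-2, 2, 1.5) − 0.25·(-8, 24, 12) = (0, -4, -1.5)
Step 2: at (0, -4, -1.5), ∇J = (0, -48, -12) → (0, -4, -1.5) − 0.25·(0, -48, -12) = (0, 8, 1.5)
a = 0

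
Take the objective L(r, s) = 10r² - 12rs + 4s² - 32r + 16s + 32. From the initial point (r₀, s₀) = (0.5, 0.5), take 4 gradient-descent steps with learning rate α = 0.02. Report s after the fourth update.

0.11500672

∇L = (20r - 12s - 32, -12r + 8s + 16)
(r₁, s₁) = (0.5, 0.5) − 0.02·(-28, 14) = (1.06, 0.22)
(r₂, s₂) = (1.06, 0.22) − 0.02·(-13.44, 5.04) = (1.3288, 0.1192)
(r₃, s₃) = (1.3288, 0.1192) − 0.02·(-6.8544, 1.008) = (1.465888, 0.09904)
(r₄, s₄) = (1.465888, 0.09904) − 0.02·(-3.87072, -0.798336) = (1.5433024, 0.11500672)
s = 0.11500672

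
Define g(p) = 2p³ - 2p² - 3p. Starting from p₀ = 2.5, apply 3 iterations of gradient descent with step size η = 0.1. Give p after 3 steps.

0.73442465

g′(p) = 6p² - 4p - 3
p₁ = 2.5 − 0.1·24.5 = 0.05
p₂ = 0.05 − 0.1·(-3.185) = 0.3685
p₃ = 0.3685 − 0.1·(-3.6592465) = 0.73442465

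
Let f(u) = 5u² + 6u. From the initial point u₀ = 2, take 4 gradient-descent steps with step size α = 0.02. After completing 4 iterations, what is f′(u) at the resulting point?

f′(u) = 10u + 6
Step 1: f′(2) = 26; u₁ = 2 − 0.02·26 = 1.48
Step 2: f′(1.48) = 20.8; u₂ = 1.48 − 0.02·20.8 = 1.064
Step 3: f′(1.064) = 16.64; u₃ = 1.064 − 0.02·16.64 = 0.7312
Step 4: f′(0.7312) = 13.312; u₄ = 0.7312 − 0.02·13.312 = 0.46496
f′(u) at (0.46496) = 10.6496

10.6496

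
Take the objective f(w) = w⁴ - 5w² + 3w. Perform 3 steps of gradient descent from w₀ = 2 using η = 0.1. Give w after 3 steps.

0.89015

f′(w) = 4w³ - 10w + 3
Step 1: f′(2) = 15; w₁ = 2 − 0.1·15 = 0.5
Step 2: f′(0.5) = -1.5; w₂ = 0.5 − 0.1·(-1.5) = 0.65
Step 3: f′(0.65) = -2.4015; w₃ = 0.65 − 0.1·(-2.4015) = 0.89015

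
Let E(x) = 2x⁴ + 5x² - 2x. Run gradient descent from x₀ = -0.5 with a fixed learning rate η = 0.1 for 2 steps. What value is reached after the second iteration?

E′(x) = 8x³ + 10x - 2
Step 1: E′(-0.5) = -8; x₁ = -0.5 − 0.1·(-8) = 0.3
Step 2: E′(0.3) = 1.216; x₂ = 0.3 − 0.1·1.216 = 0.1784

0.1784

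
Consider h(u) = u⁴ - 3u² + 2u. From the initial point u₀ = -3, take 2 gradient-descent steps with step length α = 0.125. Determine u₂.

-242.25

h′(u) = 4u³ - 6u + 2
u₁ = -3 − 0.125·(-88) = 8
u₂ = 8 − 0.125·2002 = -242.25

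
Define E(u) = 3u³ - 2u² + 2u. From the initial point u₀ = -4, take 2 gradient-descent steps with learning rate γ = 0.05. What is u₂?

E′(u) = 9u² - 4u + 2
Step 1: E′(-4) = 162; u₁ = -4 − 0.05·162 = -12.1
Step 2: E′(-12.1) = 1368.09; u₂ = -12.1 − 0.05·1368.09 = -80.5045

-80.5045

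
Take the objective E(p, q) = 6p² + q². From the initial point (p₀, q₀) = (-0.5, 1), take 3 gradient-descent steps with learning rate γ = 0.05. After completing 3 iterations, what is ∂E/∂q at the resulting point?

1.458

∇E = (12p, 2q)
(p₁, q₁) = (-0.5, 1) − 0.05·(-6, 2) = (-0.2, 0.9)
(p₂, q₂) = (-0.2, 0.9) − 0.05·(-2.4, 1.8) = (-0.08, 0.81)
(p₃, q₃) = (-0.08, 0.81) − 0.05·(-0.96, 1.62) = (-0.032, 0.729)
∂E/∂q at (-0.032, 0.729) = 1.458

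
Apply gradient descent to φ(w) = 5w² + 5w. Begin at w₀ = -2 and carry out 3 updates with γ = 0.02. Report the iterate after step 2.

φ′(w) = 10w + 5
w₁ = -2 − 0.02·(-15) = -1.7
w₂ = -1.7 − 0.02·(-12) = -1.46

-1.46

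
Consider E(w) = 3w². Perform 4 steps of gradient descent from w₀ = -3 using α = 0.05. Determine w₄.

-0.7203

E′(w) = 6w
Step 1: E′(-3) = -18; w₁ = -3 − 0.05·(-18) = -2.1
Step 2: E′(-2.1) = -12.6; w₂ = -2.1 − 0.05·(-12.6) = -1.47
Step 3: E′(-1.47) = -8.82; w₃ = -1.47 − 0.05·(-8.82) = -1.029
Step 4: E′(-1.029) = -6.174; w₄ = -1.029 − 0.05·(-6.174) = -0.7203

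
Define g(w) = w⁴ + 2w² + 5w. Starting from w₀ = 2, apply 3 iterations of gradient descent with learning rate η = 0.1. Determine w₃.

g′(w) = 4w³ + 4w + 5
w₁ = 2 − 0.1·45 = -2.5
w₂ = -2.5 − 0.1·(-67.5) = 4.25
w₃ = 4.25 − 0.1·329.0625 = -28.65625

-28.65625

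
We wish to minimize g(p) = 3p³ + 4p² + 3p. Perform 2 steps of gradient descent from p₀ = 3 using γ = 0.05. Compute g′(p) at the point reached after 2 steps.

126.946116

g′(p) = 9p² + 8p + 3
p₁ = 3 − 0.05·108 = -2.4
p₂ = -2.4 − 0.05·35.64 = -4.182
g′(p) at (-4.182) = 126.946116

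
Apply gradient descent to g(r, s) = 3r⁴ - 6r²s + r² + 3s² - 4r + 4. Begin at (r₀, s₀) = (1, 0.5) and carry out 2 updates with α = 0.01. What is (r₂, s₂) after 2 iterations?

(0.93568768, 0.553496)

∇g = (12r³ - 12rs + 2r - 4, -6r² + 6s)
Step 1: at (1, 0.5), ∇g = (4, -3) → (1, 0.5) − 0.01·(4, -3) = (0.96, 0.53)
Step 2: at (0.96, 0.53), ∇g = (2.431232, -2.3496) → (0.96, 0.53) − 0.01·(2.431232, -2.3496) = (0.93568768, 0.553496)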